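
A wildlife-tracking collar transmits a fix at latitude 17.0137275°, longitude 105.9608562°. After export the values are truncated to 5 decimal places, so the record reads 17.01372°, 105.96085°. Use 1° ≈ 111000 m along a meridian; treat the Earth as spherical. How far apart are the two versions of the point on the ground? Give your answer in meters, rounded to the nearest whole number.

1 meters

Δlat = 17.0137275 − 17.01372 = +0.0000075°; Δlon = 105.9608562 − 105.96085 = +0.0000062°.
North–south shift: 0.0000075 × 111000 = 0.8325 m.
East–west at this latitude: 0.0000062° × 111000 × cos 17.0137° ≈ 0.0000062 × 106142 = 0.658081 m.
Combined displacement = (0.8325² + 0.658081²)^½ ≈ 1.06119 m.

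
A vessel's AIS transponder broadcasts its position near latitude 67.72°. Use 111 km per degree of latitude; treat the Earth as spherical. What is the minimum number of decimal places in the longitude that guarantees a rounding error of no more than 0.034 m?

6 decimal places

At 67.72° one degree of longitude covers 111000 × cos 67.72° ≈ 111000 × 0.3791 ≈ 42083.8 m.
N decimal places → at most half a unit in the last place, 0.5 × 10⁻ᴺ° = 42083.8/2 × 10⁻ᴺ m.
Setting 21041.9 × 10⁻ᴺ ≤ 0.034 gives 10ᴺ ≥ 6.189e+05, i.e. N ≥ 5.79.
At 5 places the error can reach 0.21 m, but 6 places keeps it to 0.021 m.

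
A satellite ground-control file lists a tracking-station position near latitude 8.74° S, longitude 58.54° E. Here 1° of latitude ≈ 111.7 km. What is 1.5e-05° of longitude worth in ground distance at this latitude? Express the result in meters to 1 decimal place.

At 8.74° a degree of longitude is 111700 × cos 8.74° ≈ 110403 m, so 1.5e-05° corresponds to 1.65604 m.

1.7 meters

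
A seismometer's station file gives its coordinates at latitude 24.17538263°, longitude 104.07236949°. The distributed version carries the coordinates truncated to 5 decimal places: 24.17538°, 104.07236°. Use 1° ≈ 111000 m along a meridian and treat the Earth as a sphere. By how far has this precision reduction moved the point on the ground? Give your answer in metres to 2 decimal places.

Δlat = 24.17538263 − 24.17538 = +0.00000263°; Δlon = 104.07236949 − 104.07236 = +0.00000949°.
North–south shift: 0.00000263 × 111000 = 0.29193 m.
E–W at 24.1754°: 0.00000949° × 111000 × cos 24.1754° = 0.00000949 × 111000 × 0.9123 ≈ 0.961004 m.
Combined displacement = (0.29193² + 0.961004²)^½ ≈ 1.00437 m.

1.00 metres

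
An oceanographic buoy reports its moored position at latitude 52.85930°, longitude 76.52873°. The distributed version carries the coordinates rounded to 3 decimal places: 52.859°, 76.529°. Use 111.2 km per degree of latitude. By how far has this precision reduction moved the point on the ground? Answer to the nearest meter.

The latitude changed by +0.00030° and the longitude by -0.00027°.
North–south shift: 0.00030 × 111200 = 33.36 m.
East–west at this latitude: -0.00027° × 111200 × cos 52.859° ≈ -0.00027 × 67140.2 = -18.1278 m.
Combined displacement = (33.36² + 18.1278²)^½ ≈ 37.9672 m.

38 meters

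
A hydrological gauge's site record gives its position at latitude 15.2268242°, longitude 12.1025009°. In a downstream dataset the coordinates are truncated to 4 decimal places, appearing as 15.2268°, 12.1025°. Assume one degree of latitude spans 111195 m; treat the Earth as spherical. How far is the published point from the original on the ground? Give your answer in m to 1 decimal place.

2.7 m

The latitude changed by +0.0000242° and the longitude by +0.0000009°.
North–south shift: 0.0000242 × 111195 = 2.69092 m.
East–west at this latitude: 0.0000009° × 111195 × cos 15.2268° ≈ 0.0000009 × 107291 = 0.0965622 m.
Hypotenuse of the two orthogonal shifts: √(2.69092² + 0.0965622²) = 2.69265 m.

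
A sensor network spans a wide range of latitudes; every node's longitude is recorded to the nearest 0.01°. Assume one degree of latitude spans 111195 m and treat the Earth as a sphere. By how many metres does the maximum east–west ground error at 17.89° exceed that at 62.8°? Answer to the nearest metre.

275 metres

Rounding to 2 decimal places leaves the longitude within ±0.005° of the true value.
Error at 17.89° = 0.005° × 111195 × cos 17.89° ≈ 555.98 × 0.9516 = 529.09 m.
Error at 62.8° = 0.005° × 111195 × cos 62.8° ≈ 555.98 × 0.4571 = 254.14 m.
Difference: 529.09 − 254.14 = 274.96 m.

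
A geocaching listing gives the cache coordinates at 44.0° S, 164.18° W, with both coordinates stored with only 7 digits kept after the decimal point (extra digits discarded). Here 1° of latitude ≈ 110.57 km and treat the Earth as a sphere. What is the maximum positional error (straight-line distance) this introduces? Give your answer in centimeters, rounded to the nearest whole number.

1 centimeters

Truncating at 7 decimal places can drop up to a full unit in the last place, so each coordinate may be off by as much as 1e-07°.
North–south component: 1e-07° × 110570 = 0.011057 m.
Longitude error → 1e-07 × 110570 × cos 44° = 1e-07 × 110570 × 0.7193 ≈ 0.00795374 m.
The two errors are perpendicular, so the maximum displacement is √(0.011057² + 0.00795374²) ≈ 0.0136205 m.
That is 0.0136205 m = 1.3621 cm.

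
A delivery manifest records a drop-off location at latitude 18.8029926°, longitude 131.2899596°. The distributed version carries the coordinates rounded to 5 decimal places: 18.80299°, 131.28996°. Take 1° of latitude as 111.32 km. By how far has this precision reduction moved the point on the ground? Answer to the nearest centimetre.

29 centimetres

The latitude changed by +0.0000026° and the longitude by -0.0000004°.
N–S: 0.0000026° × 111320 m/° = 0.289432 m.
E–W at 18.803°: -0.0000004° × 111320 × cos 18.803° = -0.0000004 × 111320 × 0.9466 ≈ -0.0421516 m.
Distance: √(0.289432² + 0.0421516²) ≈ 0.292485 m.
That is 0.292485 m = 29.249 cm.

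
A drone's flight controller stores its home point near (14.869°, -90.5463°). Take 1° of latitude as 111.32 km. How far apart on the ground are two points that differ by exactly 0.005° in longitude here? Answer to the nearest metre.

538 metres

One degree of longitude here spans 111320 × cos 14.869° = 111320 × 0.9665 ≈ 107592 m; 0.005° of that is 537.962 m.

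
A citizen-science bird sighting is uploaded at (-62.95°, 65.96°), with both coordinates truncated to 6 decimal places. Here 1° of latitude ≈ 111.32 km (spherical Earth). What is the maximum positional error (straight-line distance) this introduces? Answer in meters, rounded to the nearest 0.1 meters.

0.1 meters

Truncating at 6 decimal places can drop up to a full unit in the last place, so each coordinate may be off by as much as 1e-06°.
North–south component: 1e-06° × 111320 = 0.11132 m.
Longitude error → 1e-06 × 111320 × cos 62.95° = 1e-06 × 111320 × 0.4548 ≈ 0.0506248 m.
The two errors are perpendicular, so the maximum displacement is √(0.11132² + 0.0506248²) ≈ 0.122291 m.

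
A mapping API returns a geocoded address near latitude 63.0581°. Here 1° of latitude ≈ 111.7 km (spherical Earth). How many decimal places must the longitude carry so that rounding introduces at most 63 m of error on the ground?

3 decimal places

At 63.0581° one degree of longitude covers 111700 × cos 63.0581° ≈ 111700 × 0.4531 ≈ 50609.8 m.
With N decimal places the half-ulp bound is 0.5·10⁻ᴺ°, or 0.5·10⁻ᴺ × 50609.8 m on the ground.
Setting 25304.9 × 10⁻ᴺ ≤ 63 gives 10ᴺ ≥ 401.7, i.e. N ≥ 2.60.
N = 2 would give 253 m (too coarse); N = 3 gives 25.3 m ≤ 63 m.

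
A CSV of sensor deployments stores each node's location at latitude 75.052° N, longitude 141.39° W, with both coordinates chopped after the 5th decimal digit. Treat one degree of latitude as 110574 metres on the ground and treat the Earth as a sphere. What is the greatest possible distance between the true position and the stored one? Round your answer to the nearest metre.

Truncating at 5 decimal places can drop up to a full unit in the last place, so each coordinate may be off by as much as 1e-05°.
Latitude error → 1e-05 × 110574 = 1.10574 m along the meridian.
Longitude error → 1e-05 × 110574 × cos 75.052° = 1e-05 × 110574 × 0.2579 ≈ 0.285217 m.
Worst case both components are at the extreme and orthogonal: √(1.10574² + 0.285217²) ≈ 1.14193 m.

1 metres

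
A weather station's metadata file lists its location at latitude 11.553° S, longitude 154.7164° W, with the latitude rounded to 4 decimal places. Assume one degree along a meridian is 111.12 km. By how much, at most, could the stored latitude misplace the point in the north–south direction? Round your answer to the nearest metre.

6 metres

Rounding to 4 decimal places leaves the latitude within ±5e-05° of the true value.
So the N–S error is at most 5e-05 × 111120 = 5.556 m.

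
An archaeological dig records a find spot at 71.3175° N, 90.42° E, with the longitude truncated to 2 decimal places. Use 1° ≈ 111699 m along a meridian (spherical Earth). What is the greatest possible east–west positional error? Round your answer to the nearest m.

Truncating at 2 decimal places can drop up to a full unit in the last place, so the longitude may be off by as much as 0.01°.
Parallels shrink by cos φ, so at 71.3175° a degree of longitude is 111699 × 0.3203 ≈ 35779.8 m.
East–west error: 0.01° × 35779.8 m/° ≈ 357.798 m.

358 m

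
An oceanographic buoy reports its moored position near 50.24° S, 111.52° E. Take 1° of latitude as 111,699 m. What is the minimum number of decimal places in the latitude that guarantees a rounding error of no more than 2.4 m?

One degree of latitude covers 111699 m.
N decimal places → at most half a unit in the last place, 0.5 × 10⁻ᴺ° = 111699/2 × 10⁻ᴺ m.
Setting 55849.5 × 10⁻ᴺ ≤ 2.4 gives 10ᴺ ≥ 2.327e+04, i.e. N ≥ 4.37.
At 4 places the error can reach 5.58 m, but 5 places keeps it to 0.558 m.

5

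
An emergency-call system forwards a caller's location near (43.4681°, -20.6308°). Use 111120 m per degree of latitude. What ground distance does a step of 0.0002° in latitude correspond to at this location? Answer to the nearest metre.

Along a meridian 0.0002° is 0.0002 × 111120 = 22.224 m.

22 metres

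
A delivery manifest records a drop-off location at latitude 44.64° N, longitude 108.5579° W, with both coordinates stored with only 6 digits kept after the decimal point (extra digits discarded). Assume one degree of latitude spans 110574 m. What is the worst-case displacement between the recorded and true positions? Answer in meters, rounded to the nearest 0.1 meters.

0.1 meters

Truncating at 6 decimal places can drop up to a full unit in the last place, so each coordinate may be off by as much as 1e-06°.
N–S: 1e-06° × 110574 m/° = 0.110574 m.
Longitude error → 1e-06 × 110574 × cos 44.64° = 1e-06 × 110574 × 0.7115 ≈ 0.0786773 m.
The two errors are perpendicular, so the maximum displacement is √(0.110574² + 0.0786773²) ≈ 0.135708 m.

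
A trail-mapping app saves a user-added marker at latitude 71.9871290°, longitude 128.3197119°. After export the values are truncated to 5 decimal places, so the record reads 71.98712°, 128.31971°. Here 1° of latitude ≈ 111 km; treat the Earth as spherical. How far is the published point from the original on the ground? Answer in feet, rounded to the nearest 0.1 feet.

3.3 feet

The latitude changed by +0.0000090° and the longitude by +0.0000019°.
North–south shift: 0.0000090 × 111000 = 0.999 m.
East–west at this latitude: 0.0000019° × 111000 × cos 71.9871° ≈ 0.0000019 × 34324.6 = 0.0652168 m.
Combined displacement = (0.999² + 0.0652168²)^½ ≈ 1.00113 m.
In feet: 1.00113 m ÷ 0.3048 ≈ 3.2845 ft.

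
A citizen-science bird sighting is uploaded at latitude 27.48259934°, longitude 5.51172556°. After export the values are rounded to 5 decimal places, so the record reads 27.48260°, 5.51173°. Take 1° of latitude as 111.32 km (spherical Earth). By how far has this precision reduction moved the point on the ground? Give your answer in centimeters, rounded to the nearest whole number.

44 centimeters

Δlat = 27.48259934 − 27.48260 = -0.00000066°; Δlon = 5.51172556 − 5.51173 = -0.00000444°.
N–S: -0.00000066° × 111320 m/° = -0.0734712 m.
E–W at 27.4826°: -0.00000444° × 111320 × cos 27.4826° = -0.00000444 × 111320 × 0.8872 ≈ -0.438484 m.
Hypotenuse of the two orthogonal shifts: √(0.0734712² + 0.438484²) = 0.444597 m.
That is 0.444597 m = 44.46 cm.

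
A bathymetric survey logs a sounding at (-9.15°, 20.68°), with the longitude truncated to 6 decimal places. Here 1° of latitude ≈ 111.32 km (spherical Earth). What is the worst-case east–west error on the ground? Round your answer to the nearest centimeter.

Truncating at 6 decimal places can drop up to a full unit in the last place, so the longitude may be off by as much as 1e-06°.
One degree of longitude at 9.15° is 111320 × cos 9.15° ≈ 111320 × 0.9873 = 109903 m.
East–west error: 1e-06° × 109903 m/° ≈ 0.109903 m.
That is 0.109903 m = 10.99 cm.

11 centimeters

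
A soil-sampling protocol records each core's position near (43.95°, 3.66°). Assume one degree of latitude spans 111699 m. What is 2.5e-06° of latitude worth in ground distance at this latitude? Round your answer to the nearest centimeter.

28 centimeters

Along a meridian 2.5e-06° is 2.5e-06 × 111699 = 0.279247 m.
That is 0.279247 m = 27.925 cm.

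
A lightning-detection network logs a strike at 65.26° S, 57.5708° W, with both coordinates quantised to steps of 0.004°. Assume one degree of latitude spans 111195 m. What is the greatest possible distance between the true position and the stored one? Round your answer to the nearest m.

241 m

With a 0.004° grid the true value lies within half a step, ±0.004°/2 = ±0.002°, of the stored one.
North–south component: 0.002° × 111195 = 222.39 m.
E–W at 65.26°: 0.002° × 111195 × cos 65.26° = 0.002 × 111195 × 0.4185 ≈ 93.0705 m.
Worst case both components are at the extreme and orthogonal: √(222.39² + 93.0705²) ≈ 241.08 m.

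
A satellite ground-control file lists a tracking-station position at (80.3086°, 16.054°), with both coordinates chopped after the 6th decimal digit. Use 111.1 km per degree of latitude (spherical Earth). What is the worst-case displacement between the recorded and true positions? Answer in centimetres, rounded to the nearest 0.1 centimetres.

11.3 centimetres

Truncating at 6 decimal places can drop up to a full unit in the last place, so each coordinate may be off by as much as 1e-06°.
N–S: 1e-06° × 111100 m/° = 0.1111 m.
East–west component at 80.3086°: 1e-06° × 111100 × cos 80.3086° ≈ 1e-06 × 18702.7 ≈ 0.0187027 m.
Worst case both components are at the extreme and orthogonal: √(0.1111² + 0.0187027²) ≈ 0.112663 m.
That is 0.112663 m = 11.266 cm.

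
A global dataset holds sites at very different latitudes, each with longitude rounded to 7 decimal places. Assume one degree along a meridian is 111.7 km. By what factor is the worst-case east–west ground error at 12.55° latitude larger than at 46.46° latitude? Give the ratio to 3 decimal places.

1.417

Rounding to 7 decimal places leaves the longitude within ±5e-08° of the true value.
At 12.55°: 5e-08° × 111700 × cos 12.55° = 5e-08 × 111700 × 0.9761 ≈ 0.0054516 m.
Error at 46.46° = 5e-08° × 111700 × cos 46.46° ≈ 0.005585 × 0.6889 = 0.0038473 m.
The ratio reduces to cos 12.55° / cos 46.46° = 0.9761/0.6889 ≈ 1.4170.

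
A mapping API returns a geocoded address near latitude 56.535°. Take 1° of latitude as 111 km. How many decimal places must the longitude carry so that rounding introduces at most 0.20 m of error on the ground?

6

At 56.535° one degree of longitude covers 111000 × cos 56.535° ≈ 111000 × 0.5514 ≈ 61208.5 m.
N decimal places → at most half a unit in the last place, 0.5 × 10⁻ᴺ° = 61208.5/2 × 10⁻ᴺ m.
Need 0.5 × 61208.5 × 10⁻ᴺ ≤ 0.20 → 10⁻ᴺ ≤ 6.535e-06, so N ≥ 5.18.
N = 5 would give 0.306 m (too coarse); N = 6 gives 0.0306 m ≤ 0.20 m.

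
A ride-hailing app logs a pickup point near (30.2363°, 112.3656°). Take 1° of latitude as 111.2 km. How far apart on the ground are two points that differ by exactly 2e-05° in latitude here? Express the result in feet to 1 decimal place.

2e-05° × 111200 m/° = 2.224 m.
Converting: 2.224 m × 3.2808 ft/m ≈ 7.2966 ft.

7.3 feet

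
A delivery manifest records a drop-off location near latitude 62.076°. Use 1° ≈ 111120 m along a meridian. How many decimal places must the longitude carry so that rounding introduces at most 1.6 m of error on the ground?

5 decimal places

At 62.076° one degree of longitude covers 111120 × cos 62.076° ≈ 111120 × 0.4683 ≈ 52037.5 m.
With N decimal places the half-ulp bound is 0.5·10⁻ᴺ°, or 0.5·10⁻ᴺ × 52037.5 m on the ground.
Setting 26018.7 × 10⁻ᴺ ≤ 1.6 gives 10ᴺ ≥ 1.626e+04, i.e. N ≥ 4.21.
N = 4 would give 2.6 m (too coarse); N = 5 gives 0.26 m ≤ 1.6 m.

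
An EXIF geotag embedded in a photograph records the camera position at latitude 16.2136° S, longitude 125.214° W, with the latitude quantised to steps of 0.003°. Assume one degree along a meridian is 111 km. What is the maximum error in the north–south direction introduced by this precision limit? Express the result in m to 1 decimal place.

166.5 m

With a 0.003° grid the true value lies within half a step, ±0.003°/2 = ±0.0015°, of the stored one.
Along the meridian that is 0.0015° × 111000 m/° = 166.5 m.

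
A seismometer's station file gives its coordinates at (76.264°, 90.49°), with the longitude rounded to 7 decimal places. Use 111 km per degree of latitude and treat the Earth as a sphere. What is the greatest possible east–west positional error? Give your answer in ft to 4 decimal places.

0.0043 ft

Rounding to 7 decimal places leaves the longitude within ±5e-08° of the true value.
Parallels shrink by cos φ, so at 76.264° a degree of longitude is 111000 × 0.2374 ≈ 26356.8 m.
East–west error: 5e-08° × 26356.8 m/° ≈ 0.00131784 m.
In feet: 0.00131784 m ÷ 0.3048 ≈ 0.0043236 ft.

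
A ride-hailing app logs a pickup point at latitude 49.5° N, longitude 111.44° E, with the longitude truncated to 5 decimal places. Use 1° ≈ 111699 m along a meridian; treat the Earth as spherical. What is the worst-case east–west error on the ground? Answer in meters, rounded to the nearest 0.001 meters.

Truncating at 5 decimal places can drop up to a full unit in the last place, so the longitude may be off by as much as 1e-05°.
One degree of longitude at 49.5° is 111699 × cos 49.5° ≈ 111699 × 0.6494 = 72542.7 m.
Maximum E–W displacement: 1e-05 × 72542.7 = 0.725427 m.

0.725 meters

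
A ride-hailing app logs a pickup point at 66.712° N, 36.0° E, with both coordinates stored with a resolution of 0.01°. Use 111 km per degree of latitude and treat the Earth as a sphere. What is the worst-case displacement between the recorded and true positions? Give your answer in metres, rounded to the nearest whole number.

597 metres

With a 0.01° grid the true value lies within half a step, ±0.01°/2 = ±0.005°, of the stored one.
North–south component: 0.005° × 111000 = 555 m.
E–W at 66.712°: 0.005° × 111000 × cos 66.712° = 0.005 × 111000 × 0.3954 ≈ 219.421 m.
Worst case both components are at the extreme and orthogonal: √(555² + 219.421²) ≈ 596.8 m.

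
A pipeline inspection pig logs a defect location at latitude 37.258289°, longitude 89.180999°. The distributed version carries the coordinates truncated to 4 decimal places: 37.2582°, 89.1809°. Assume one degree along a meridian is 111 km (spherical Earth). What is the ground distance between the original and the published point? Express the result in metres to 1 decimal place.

13.2 metres

The latitude changed by +0.000089° and the longitude by +0.000099°.
North–south shift: 0.000089 × 111000 = 9.879 m.
E–W at 37.2582°: 0.000099° × 111000 × cos 37.2582° = 0.000099 × 111000 × 0.7959 ≈ 8.74631 m.
Hypotenuse of the two orthogonal shifts: √(9.879² + 8.74631²) = 13.1944 m.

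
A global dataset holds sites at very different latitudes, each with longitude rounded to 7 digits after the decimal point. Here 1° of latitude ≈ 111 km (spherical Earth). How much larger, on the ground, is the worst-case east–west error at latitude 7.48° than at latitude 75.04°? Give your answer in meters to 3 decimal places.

0.004 meters

Rounding to 7 decimal places leaves the longitude within ±5e-08° of the true value.
Error at 7.48° = 5e-08° × 111000 × cos 7.48° ≈ 0.00555 × 0.9915 = 0.0055028 m.
Error at 75.04° = 5e-08° × 111000 × cos 75.04° ≈ 0.00555 × 0.2581 = 0.0014327 m.
Difference: 0.0055028 − 0.0014327 = 0.0040701 m.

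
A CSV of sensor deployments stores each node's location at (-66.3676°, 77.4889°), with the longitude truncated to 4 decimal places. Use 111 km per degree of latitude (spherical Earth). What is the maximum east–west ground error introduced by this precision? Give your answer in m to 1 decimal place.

Truncating at 4 decimal places can drop up to a full unit in the last place, so the longitude may be off by as much as 0.0001°.
At latitude 66.3676° a degree of longitude spans 111000 m × cos 66.3676° = 111000 × 0.4009 ≈ 44496.3 m.
East–west error: 0.0001° × 44496.3 m/° ≈ 4.44963 m.

4.4 m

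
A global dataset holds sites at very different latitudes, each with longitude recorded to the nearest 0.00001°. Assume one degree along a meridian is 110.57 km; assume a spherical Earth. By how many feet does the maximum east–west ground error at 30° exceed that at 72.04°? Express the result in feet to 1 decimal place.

1.0 feet

Rounding to 5 decimal places leaves the longitude within ±5e-06° of the true value.
Error at 30° = 5e-06° × 110570 × cos 30° ≈ 0.55285 × 0.8660 = 0.47878 m.
Error at 72.04° = 5e-06° × 110570 × cos 72.04° ≈ 0.55285 × 0.3084 = 0.17047 m.
So the lower-latitude error exceeds the higher by 0.47878 − 0.17047 = 0.30831 m.
In feet: 0.308309 m ÷ 0.3048 ≈ 1.0115 ft.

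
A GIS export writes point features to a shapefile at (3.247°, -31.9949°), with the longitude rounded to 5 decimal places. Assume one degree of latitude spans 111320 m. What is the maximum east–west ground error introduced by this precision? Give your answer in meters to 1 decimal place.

0.6 meters

Rounding to 5 decimal places leaves the longitude within ±5e-06° of the true value.
One degree of longitude at 3.247° is 111320 × cos 3.247° ≈ 111320 × 0.9984 = 111141 m.
So at most 5e-06° × 111141 ≈ 0.555706 m east–west.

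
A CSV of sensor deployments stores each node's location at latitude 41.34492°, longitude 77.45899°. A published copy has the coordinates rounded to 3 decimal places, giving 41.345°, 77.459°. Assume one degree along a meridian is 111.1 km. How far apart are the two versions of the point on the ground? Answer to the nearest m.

The latitude changed by -0.00008° and the longitude by -0.00001°.
N–S: -0.00008° × 111100 m/° = -8.888 m.
East–west at this latitude: -0.00001° × 111100 × cos 41.345° ≈ -0.00001 × 83407.8 = -0.834078 m.
Distance: √(8.888² + 0.834078²) ≈ 8.92705 m.

9 m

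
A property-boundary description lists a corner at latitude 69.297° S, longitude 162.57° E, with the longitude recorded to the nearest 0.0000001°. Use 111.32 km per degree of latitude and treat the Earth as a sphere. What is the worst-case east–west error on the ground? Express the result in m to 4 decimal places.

Rounding to 7 decimal places leaves the longitude within ±5e-08° of the true value.
One degree of longitude at 69.297° is 111320 × cos 69.297° ≈ 111320 × 0.3535 = 39354.3 m.
Maximum E–W displacement: 5e-08 × 39354.3 = 0.00196771 m.

0.0020 m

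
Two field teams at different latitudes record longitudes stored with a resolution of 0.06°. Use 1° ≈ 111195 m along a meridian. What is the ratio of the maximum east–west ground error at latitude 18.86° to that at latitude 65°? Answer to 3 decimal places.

2.239

With a 0.06° grid the true value lies within half a step, ±0.06°/2 = ±0.03°, of the stored one.
At 18.86°: 0.03° × 111195 × cos 18.86° = 0.03 × 111195 × 0.9463 ≈ 3156.8 m.
At 65°: 0.03° × 111195 × cos 65° = 0.03 × 111195 × 0.4226 ≈ 1409.8 m.
The ratio reduces to cos 18.86° / cos 65° = 0.9463/0.4226 ≈ 2.2392.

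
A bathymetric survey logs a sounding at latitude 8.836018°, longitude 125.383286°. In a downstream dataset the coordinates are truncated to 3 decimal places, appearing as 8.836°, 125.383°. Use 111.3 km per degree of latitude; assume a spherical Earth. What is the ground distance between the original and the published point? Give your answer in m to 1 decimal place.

31.5 m

Δlat = 8.836018 − 8.836 = +0.000018°; Δlon = 125.383286 − 125.383 = +0.000286°.
N–S: 0.000018° × 111300 m/° = 2.0034 m.
East–west at this latitude: 0.000286° × 111300 × cos 8.836° ≈ 0.000286 × 109979 = 31.454 m.
Distance: √(2.0034² + 31.454²) ≈ 31.5178 m.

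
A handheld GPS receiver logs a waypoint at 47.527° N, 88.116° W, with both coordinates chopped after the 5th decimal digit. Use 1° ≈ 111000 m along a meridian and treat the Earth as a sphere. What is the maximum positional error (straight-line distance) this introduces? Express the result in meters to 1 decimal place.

Truncating at 5 decimal places can drop up to a full unit in the last place, so each coordinate may be off by as much as 1e-05°.
North–south component: 1e-05° × 111000 = 1.11 m.
Longitude error → 1e-05 × 111000 × cos 47.527° = 1e-05 × 111000 × 0.6752 ≈ 0.749519 m.
Combining orthogonally: (1.11² + 0.749519²)^½ ≈ 1.33936 m.

1.3 meters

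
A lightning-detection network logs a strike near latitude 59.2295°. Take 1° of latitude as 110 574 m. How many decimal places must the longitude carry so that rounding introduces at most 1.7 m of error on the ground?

At 59.2295° one degree of longitude covers 110574 × cos 59.2295° ≈ 110574 × 0.5116 ≈ 56569.7 m.
Rounding to N decimal places gives at most 0.5 × 10⁻ᴺ degrees of error, i.e. 0.5 × 10⁻ᴺ × 56569.7 m.
Setting 28284.9 × 10⁻ᴺ ≤ 1.7 gives 10ᴺ ≥ 1.664e+04, i.e. N ≥ 4.22.
N = 4 would give 2.83 m (too coarse); N = 5 gives 0.283 m ≤ 1.7 m.

5 decimal places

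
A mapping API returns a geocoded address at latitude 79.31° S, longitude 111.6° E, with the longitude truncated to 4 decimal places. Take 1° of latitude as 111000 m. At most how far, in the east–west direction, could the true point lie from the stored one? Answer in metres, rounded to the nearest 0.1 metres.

2.1 metres

Truncating at 4 decimal places can drop up to a full unit in the last place, so the longitude may be off by as much as 0.0001°.
At latitude 79.31° a degree of longitude spans 111000 m × cos 79.31° = 111000 × 0.1855 ≈ 20590 m.
Maximum E–W displacement: 0.0001 × 20590 = 2.059 m.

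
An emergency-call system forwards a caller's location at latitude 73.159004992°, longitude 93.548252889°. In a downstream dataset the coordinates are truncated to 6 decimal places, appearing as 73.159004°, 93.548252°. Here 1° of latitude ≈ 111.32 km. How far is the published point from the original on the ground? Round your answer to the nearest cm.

Δlat = 73.159004992 − 73.159004 = +0.000000992°; Δlon = 93.548252889 − 93.548252 = +0.000000889°.
North–south shift: 0.000000992 × 111320 = 0.110429 m.
East–west at this latitude: 0.000000889° × 111320 × cos 73.159° ≈ 0.000000889 × 32251.3 = 0.0286714 m.
Hypotenuse of the two orthogonal shifts: √(0.110429² + 0.0286714²) = 0.114091 m.
That is 0.114091 m = 11.409 cm.

11 cm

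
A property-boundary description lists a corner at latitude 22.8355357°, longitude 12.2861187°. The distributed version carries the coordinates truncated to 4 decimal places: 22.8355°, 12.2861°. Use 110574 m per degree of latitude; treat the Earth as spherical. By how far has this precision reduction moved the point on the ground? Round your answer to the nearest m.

The latitude changed by +0.0000357° and the longitude by +0.0000187°.
N–S: 0.0000357° × 110574 m/° = 3.94749 m.
E–W at 22.8355°: 0.0000187° × 110574 × cos 22.8355° = 0.0000187 × 110574 × 0.9216 ≈ 1.90567 m.
Combined displacement = (3.94749² + 1.90567²)^½ ≈ 4.38341 m.

4 m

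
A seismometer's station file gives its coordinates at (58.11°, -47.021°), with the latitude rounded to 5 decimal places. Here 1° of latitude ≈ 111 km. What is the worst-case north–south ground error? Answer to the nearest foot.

2 feet

Rounding to 5 decimal places leaves the latitude within ±5e-06° of the true value.
Along the meridian that is 5e-06° × 111000 m/° = 0.555 m.
Converting: 0.555 m × 3.2808 ft/m ≈ 1.8209 ft.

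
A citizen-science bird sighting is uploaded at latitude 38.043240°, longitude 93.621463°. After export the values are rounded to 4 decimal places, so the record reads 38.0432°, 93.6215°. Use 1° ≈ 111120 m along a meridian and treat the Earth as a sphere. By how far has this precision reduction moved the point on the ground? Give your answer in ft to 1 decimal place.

18.0 ft

Δlat = 38.043240 − 38.0432 = +0.000040°; Δlon = 93.621463 − 93.6215 = -0.000037°.
North–south shift: 0.000040 × 111120 = 4.4448 m.
East–west at this latitude: -0.000037° × 111120 × cos 38.0432° ≈ -0.000037 × 87512.1 = -3.23795 m.
Hypotenuse of the two orthogonal shifts: √(4.4448² + 3.23795²) = 5.49914 m.
In feet: 5.49914 m ÷ 0.3048 ≈ 18.042 ft.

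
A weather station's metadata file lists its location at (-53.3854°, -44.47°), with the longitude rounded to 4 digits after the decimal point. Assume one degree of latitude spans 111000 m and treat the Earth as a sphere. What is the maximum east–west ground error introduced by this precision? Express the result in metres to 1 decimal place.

Rounding to 4 decimal places leaves the longitude within ±5e-05° of the true value.
Parallels shrink by cos φ, so at 53.3854° a degree of longitude is 111000 × 0.5964 ≈ 66203.7 m.
Maximum E–W displacement: 5e-05 × 66203.7 = 3.31018 m.

3.3 metres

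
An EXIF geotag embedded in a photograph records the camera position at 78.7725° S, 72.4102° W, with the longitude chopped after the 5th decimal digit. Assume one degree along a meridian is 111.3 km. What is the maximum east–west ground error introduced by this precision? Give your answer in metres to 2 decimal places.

0.22 metres

Truncating at 5 decimal places can drop up to a full unit in the last place, so the longitude may be off by as much as 1e-05°.
At latitude 78.7725° a degree of longitude spans 111300 m × cos 78.7725° = 111300 × 0.1947 ≈ 21670.7 m.
Maximum E–W displacement: 1e-05 × 21670.7 = 0.216707 m.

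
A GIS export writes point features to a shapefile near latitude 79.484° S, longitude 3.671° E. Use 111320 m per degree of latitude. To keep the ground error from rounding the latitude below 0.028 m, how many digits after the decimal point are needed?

One degree of latitude covers 111320 m.
N decimal places → at most half a unit in the last place, 0.5 × 10⁻ᴺ° = 111320/2 × 10⁻ᴺ m.
Need 0.5 × 111320 × 10⁻ᴺ ≤ 0.028 → 10⁻ᴺ ≤ 5.031e-07, so N ≥ 6.30.
So 7 decimal places suffice (0.00557 m); 6 would allow up to 0.0557 m.

7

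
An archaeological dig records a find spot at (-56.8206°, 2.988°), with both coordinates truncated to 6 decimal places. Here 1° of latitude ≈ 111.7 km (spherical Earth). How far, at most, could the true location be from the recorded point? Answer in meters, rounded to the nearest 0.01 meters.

Truncating at 6 decimal places can drop up to a full unit in the last place, so each coordinate may be off by as much as 1e-06°.
North–south component: 1e-06° × 111700 = 0.1117 m.
Longitude error → 1e-06 × 111700 × cos 56.8206° = 1e-06 × 111700 × 0.5473 ≈ 0.0611292 m.
The two errors are perpendicular, so the maximum displacement is √(0.1117² + 0.0611292²) ≈ 0.127333 m.

0.13 meters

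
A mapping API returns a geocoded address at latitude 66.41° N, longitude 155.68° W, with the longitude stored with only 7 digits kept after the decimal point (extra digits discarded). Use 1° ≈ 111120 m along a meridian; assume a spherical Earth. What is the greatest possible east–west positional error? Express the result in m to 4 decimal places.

0.0044 m

Truncating at 7 decimal places can drop up to a full unit in the last place, so the longitude may be off by as much as 1e-07°.
At latitude 66.41° a degree of longitude spans 111120 m × cos 66.41° = 111120 × 0.4002 ≈ 44469 m.
East–west error: 1e-07° × 44469 m/° ≈ 0.0044469 m.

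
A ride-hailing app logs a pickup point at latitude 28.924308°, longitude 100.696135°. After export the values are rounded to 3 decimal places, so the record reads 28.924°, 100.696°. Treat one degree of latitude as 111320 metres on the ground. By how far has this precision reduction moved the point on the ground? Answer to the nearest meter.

Δlat = 28.924308 − 28.924 = +0.000308°; Δlon = 100.696135 − 100.696 = +0.000135°.
North–south shift: 0.000308 × 111320 = 34.2866 m.
East–west at this latitude: 0.000135° × 111320 × cos 28.924° ≈ 0.000135 × 97434.2 = 13.1536 m.
Combined displacement = (34.2866² + 13.1536²)^½ ≈ 36.7231 m.

37 meters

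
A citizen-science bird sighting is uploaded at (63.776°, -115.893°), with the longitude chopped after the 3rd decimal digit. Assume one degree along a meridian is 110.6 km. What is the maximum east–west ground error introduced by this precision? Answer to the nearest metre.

49 metres

Truncating at 3 decimal places can drop up to a full unit in the last place, so the longitude may be off by as much as 0.001°.
At latitude 63.776° a degree of longitude spans 110600 m × cos 63.776° = 110600 × 0.4419 ≈ 48872.1 m.
East–west error: 0.001° × 48872.1 m/° ≈ 48.8721 m.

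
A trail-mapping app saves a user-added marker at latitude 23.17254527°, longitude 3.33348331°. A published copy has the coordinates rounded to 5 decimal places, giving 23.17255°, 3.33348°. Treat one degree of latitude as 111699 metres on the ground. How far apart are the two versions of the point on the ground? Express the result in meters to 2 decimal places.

0.63 meters

Δlat = 23.17254527 − 23.17255 = -0.00000473°; Δlon = 3.33348331 − 3.33348 = +0.00000331°.
N–S: -0.00000473° × 111699 m/° = -0.528336 m.
E–W at 23.1726°: 0.00000331° × 111699 × cos 23.1726° = 0.00000331 × 111699 × 0.9193 ≈ 0.339896 m.
Distance: √(0.528336² + 0.339896²) ≈ 0.628226 m.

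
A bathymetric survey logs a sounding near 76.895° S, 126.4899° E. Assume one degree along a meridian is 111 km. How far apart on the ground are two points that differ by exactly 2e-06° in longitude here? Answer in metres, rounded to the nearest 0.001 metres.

One degree of longitude here spans 111000 × cos 76.895° = 111000 × 0.2267 ≈ 25167.7 m; 2e-06° of that is 0.0503355 m.

0.050 metres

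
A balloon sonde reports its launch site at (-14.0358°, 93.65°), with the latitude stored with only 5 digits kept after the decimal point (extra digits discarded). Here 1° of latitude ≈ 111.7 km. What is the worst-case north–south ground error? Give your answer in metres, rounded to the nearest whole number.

Truncating at 5 decimal places can drop up to a full unit in the last place, so the latitude may be off by as much as 1e-05°.
North–south distance: 1e-05° × 111700 m/° = 1.117 m.

1 metres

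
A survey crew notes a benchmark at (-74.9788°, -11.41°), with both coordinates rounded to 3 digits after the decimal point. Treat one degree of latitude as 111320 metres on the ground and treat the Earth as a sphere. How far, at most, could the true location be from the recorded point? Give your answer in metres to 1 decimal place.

57.5 metres

Rounding to 3 decimal places leaves each coordinate within ±0.0005° of the true value.
North–south component: 0.0005° × 111320 = 55.66 m.
Longitude error → 0.0005 × 111320 × cos 74.9788° = 0.0005 × 111320 × 0.2592 ≈ 14.4258 m.
Combining orthogonally: (55.66² + 14.4258²)^½ ≈ 57.499 m.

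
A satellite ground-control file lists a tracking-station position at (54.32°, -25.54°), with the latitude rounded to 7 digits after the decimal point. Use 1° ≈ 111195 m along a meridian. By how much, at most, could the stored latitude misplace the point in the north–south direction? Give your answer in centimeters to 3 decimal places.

0.556 centimeters

Rounding to 7 decimal places leaves the latitude within ±5e-08° of the true value.
So the N–S error is at most 5e-08 × 111195 = 0.00555975 m.
That is 0.00555975 m = 0.55597 cm.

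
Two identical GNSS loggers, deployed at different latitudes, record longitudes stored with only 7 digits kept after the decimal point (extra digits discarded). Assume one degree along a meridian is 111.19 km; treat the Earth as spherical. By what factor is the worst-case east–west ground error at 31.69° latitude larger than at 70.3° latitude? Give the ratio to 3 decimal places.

Truncating at 7 decimal places can drop up to a full unit in the last place, so the longitude may be off by as much as 1e-07°.
At 31.69°: 1e-07° × 111190 × cos 31.69° = 1e-07 × 111190 × 0.8509 ≈ 0.0094612 m.
At 70.3°: 1e-07° × 111190 × cos 70.3° = 1e-07 × 111190 × 0.3371 ≈ 0.0037482 m.
Ratio: 0.0094612 / 0.0037482 = cos 31.69° / cos 70.3° ≈ 2.5242.

2.524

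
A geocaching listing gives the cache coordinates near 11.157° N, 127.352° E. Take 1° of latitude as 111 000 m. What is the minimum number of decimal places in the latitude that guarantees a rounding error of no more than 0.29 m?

6 decimal places

One degree of latitude covers 111000 m.
Rounding to N decimal places gives at most 0.5 × 10⁻ᴺ degrees of error, i.e. 0.5 × 10⁻ᴺ × 111000 m.
Setting 55500 × 10⁻ᴺ ≤ 0.29 gives 10ᴺ ≥ 1.914e+05, i.e. N ≥ 5.28.
N = 5 would give 0.555 m (too coarse); N = 6 gives 0.0555 m ≤ 0.29 m.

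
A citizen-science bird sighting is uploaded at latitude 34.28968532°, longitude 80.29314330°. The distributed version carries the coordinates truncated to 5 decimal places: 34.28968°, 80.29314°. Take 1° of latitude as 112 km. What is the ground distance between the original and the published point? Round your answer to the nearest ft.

2 ft

Δlat = 34.28968532 − 34.28968 = +0.00000532°; Δlon = 80.29314330 − 80.29314 = +0.00000330°.
N–S: 0.00000532° × 112000 m/° = 0.59584 m.
E–W at 34.2897°: 0.00000330° × 112000 × cos 34.2897° = 0.00000330 × 112000 × 0.8262 ≈ 0.305363 m.
Combined displacement = (0.59584² + 0.305363²)^½ ≈ 0.669531 m.
Converting: 0.669531 m × 3.2808 ft/m ≈ 2.1966 ft.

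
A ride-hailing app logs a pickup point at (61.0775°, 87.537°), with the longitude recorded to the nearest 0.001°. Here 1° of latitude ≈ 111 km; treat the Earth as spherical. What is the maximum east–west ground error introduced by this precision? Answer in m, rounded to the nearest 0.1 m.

26.8 m

Rounding to 3 decimal places leaves the longitude within ±0.0005° of the true value.
At latitude 61.0775° a degree of longitude spans 111000 m × cos 61.0775° = 111000 × 0.4836 ≈ 53682.5 m.
Maximum E–W displacement: 0.0005 × 53682.5 = 26.8413 m.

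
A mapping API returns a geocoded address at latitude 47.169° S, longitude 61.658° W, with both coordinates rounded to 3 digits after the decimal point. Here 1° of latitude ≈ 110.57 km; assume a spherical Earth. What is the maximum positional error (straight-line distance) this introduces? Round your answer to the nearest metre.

67 metres

Rounding to 3 decimal places leaves each coordinate within ±0.0005° of the true value.
Latitude error → 0.0005 × 110570 = 55.285 m along the meridian.
E–W at 47.169°: 0.0005° × 110570 × cos 47.169° = 0.0005 × 110570 × 0.6798 ≈ 37.5849 m.
The two errors are perpendicular, so the maximum displacement is √(55.285² + 37.5849²) ≈ 66.851 m.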